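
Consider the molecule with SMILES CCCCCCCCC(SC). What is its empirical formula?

Atom tally by fragment:
  CH3 → C:1 H:3
  CH2 → C:1 H:2
  CH2 → C:1 H:2
  CH2 → C:1 H:2
  CH2 → C:1 H:2
  CH2 → C:1 H:2
  CH2 → C:1 H:2
  CH2 → C:1 H:2
  CH2SCH3 → C:2 H:5 S:1
Element totals:
  C: 10
  H: 22
  S: 1
Molecular formula: C10H22S.
gcd of subscripts (10, 22, 1) = 1, so the empirical formula equals the molecular formula.

C10H22S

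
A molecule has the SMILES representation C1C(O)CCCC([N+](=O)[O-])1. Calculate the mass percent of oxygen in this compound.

Atom tally by fragment:
  cyclohexane ring core → C:6 H:12
  (− 2 ring H displaced by substituents)
  + OH → O:1 H:1
  + NO2 → N:1 O:2
Element totals:
  C: 6
  H: 11
  N: 1
  O: 3
Molecular formula: C6H11NO3.
Molar mass = 145.158 g/mol.
Mass from O: 3 × 15.999 = 47.997 g/mol.
%O = 47.997 / 145.158 × 100 = 33.07%.

33.07%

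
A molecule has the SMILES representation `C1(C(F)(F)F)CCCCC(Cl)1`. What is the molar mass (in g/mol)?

Atom tally by fragment:
  cyclohexane ring core → C:6 H:12
  (− 2 ring H displaced by substituents)
  + CF3 → C:1 F:3
  + Cl → Cl:1
Element totals:
  C: 7
  H: 10
  Cl: 1
  F: 3
Molecular formula: C7H10ClF3.
  M = 7(12.011) + 10(1.008) + 35.45 + 3(18.998)
    = 84.077 + 10.080 + 35.450 + 56.994 = 186.601

186.60 g/mol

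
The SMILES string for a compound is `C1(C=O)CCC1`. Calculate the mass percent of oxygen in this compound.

19.02%

Atom tally by fragment:
  cyclobutane ring core → C:4 H:8
  (− 1 ring H displaced by substituents)
  + CHO → C:1 H:1 O:1
Element totals:
  C: 5
  H: 8
  O: 1
Molecular formula: C5H8O.
Molar mass = 84.118 g/mol.
Mass from O: 1 × 15.999 = 15.999 g/mol.
%O = 15.999 / 84.118 × 100 = 19.02%.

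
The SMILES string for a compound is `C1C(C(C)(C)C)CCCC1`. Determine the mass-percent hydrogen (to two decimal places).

Atom tally by fragment:
  cyclohexane ring core → C:6 H:12
  (− 1 ring H displaced by substituents)
  + C(CH3)3 → C:4 H:9
Element totals:
  C: 10
  H: 20
Molecular formula: C10H20.
Molar mass = 140.270 g/mol.
Mass from H: 20 × 1.008 = 20.160 g/mol.
%H = 20.160 / 140.270 × 100 = 14.37%.

14.37%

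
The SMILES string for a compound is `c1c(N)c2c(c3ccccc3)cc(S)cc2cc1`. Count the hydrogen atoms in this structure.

Atom tally by fragment:
  naphthalene ring system core → C:10 H:8
  (− 3 ring H displaced by substituents)
  + NH2 → N:1 H:2
  + C6H5 → C:6 H:5
  + SH → S:1 H:1
Element totals:
  C: 16
  H: 13
  N: 1
  S: 1

13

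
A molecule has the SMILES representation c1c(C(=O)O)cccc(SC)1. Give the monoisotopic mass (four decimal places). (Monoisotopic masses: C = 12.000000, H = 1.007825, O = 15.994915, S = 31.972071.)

168.0245

Atom tally by fragment:
  benzene ring core → C:6 H:6
  (− 2 ring H displaced by substituents)
  + COOH → C:1 H:1 O:2
  + SCH3 → C:1 H:3 S:1
Element totals:
  C: 8
  H: 8
  O: 2
  S: 1
Molecular formula: C8H8O2S.
  M = 8(12.0) + 8(1.007825) + 2(15.994915) + 31.972071
    = 96.000000 + 8.062600 + 31.989830 + 31.972071 = 168.024501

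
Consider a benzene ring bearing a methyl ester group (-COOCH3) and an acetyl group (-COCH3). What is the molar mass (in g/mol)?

Atom tally by fragment:
  benzene ring core → C:6 H:6
  (− 2 ring H displaced by substituents)
  + COOCH3 → C:2 H:3 O:2
  + COCH3 → C:2 H:3 O:1
Element totals:
  C: 10
  H: 10
  O: 3
Molecular formula: C10H10O3.
  M = 10(12.011) + 10(1.008) + 3(15.999)
    = 120.110 + 10.080 + 47.997 = 178.187

178.19 g/mol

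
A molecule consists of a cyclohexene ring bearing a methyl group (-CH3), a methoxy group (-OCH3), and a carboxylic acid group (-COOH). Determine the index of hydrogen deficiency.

3

Atom tally by fragment:
  cyclohexene ring core → C:6 H:10
  (− 3 ring H displaced by substituents)
  + CH3 → C:1 H:3
  + OCH3 → C:1 H:3 O:1
  + COOH → C:1 H:1 O:2
Element totals:
  C: 9
  H: 14
  O: 3
Molecular formula: C9H14O3.
DoU = (2C + 2 + N − H − X) / 2 = (2·9 + 2 + 0 − 14 − 0) / 2 = 3.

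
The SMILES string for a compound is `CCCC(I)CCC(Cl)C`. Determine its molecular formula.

Atom tally by fragment:
  CH3 → C:1 H:3
  CH2 → C:1 H:2
  CH2 → C:1 H:2
  CH(I) → C:1 H:1 I:1
  CH2 → C:1 H:2
  CH2 → C:1 H:2
  CH(Cl) → C:1 H:1 Cl:1
  CH3 → C:1 H:3
Element totals:
  C: 8
  H: 16
  Cl: 1
  I: 1

C8H16ClI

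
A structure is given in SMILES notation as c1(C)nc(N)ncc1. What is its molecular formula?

C5H7N3

Atom tally by fragment:
  pyrimidine ring core → C:4 H:4 N:2
  (− 2 ring H displaced by substituents)
  + CH3 → C:1 H:3
  + NH2 → N:1 H:2
Element totals:
  C: 5
  H: 7
  N: 3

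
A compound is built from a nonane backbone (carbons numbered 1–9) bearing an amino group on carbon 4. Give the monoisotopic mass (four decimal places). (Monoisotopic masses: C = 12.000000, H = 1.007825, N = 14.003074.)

143.1674

Atom tally by fragment:
  CH3 → C:1 H:3
  CH2 → C:1 H:2
  CH2 → C:1 H:2
  CH(NH2) → C:1 H:3 N:1
  CH2 → C:1 H:2
  CH2 → C:1 H:2
  CH2 → C:1 H:2
  CH2 → C:1 H:2
  CH3 → C:1 H:3
Element totals:
  C: 9
  H: 21
  N: 1
Molecular formula: C9H21N.
  M = 9(12.0) + 21(1.007825) + 14.003074
    = 108.000000 + 21.164325 + 14.003074 = 143.167399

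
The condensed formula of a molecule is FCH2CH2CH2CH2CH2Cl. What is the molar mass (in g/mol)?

Element totals:
  C: 5
  H: 10
  Cl: 1
  F: 1
Molecular formula: C5H10ClF.
  M = 5(12.011) + 10(1.008) + 35.45 + 18.998
    = 60.055 + 10.080 + 35.450 + 18.998 = 124.583

124.58 g/mol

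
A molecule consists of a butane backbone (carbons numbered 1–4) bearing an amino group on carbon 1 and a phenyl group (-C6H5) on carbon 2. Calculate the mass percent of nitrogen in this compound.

9.39%

Atom tally by fragment:
  H2NCH2 → C:1 H:4 N:1
  CH(C6H5) → C:7 H:6
  CH2 → C:1 H:2
  CH3 → C:1 H:3
Element totals:
  C: 10
  H: 15
  N: 1
Molecular formula: C10H15N.
Molar mass = 149.237 g/mol.
Mass from N: 1 × 14.007 = 14.007 g/mol.
%N = 14.007 / 149.237 × 100 = 9.39%.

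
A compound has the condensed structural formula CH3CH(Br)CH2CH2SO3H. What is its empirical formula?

C4H9BrO3S

Atom tally by fragment:
  CH3 → C:1 H:3
  CH(Br) → C:1 H:1 Br:1
  CH2 → C:1 H:2
  CH2SO3H → C:1 H:3 S:1 O:3
Element totals:
  C: 4
  H: 9
  Br: 1
  O: 3
  S: 1
Molecular formula: C4H9BrO3S.
gcd of subscripts (1, 4, 9, 3, 1) = 1, so the empirical formula equals the molecular formula.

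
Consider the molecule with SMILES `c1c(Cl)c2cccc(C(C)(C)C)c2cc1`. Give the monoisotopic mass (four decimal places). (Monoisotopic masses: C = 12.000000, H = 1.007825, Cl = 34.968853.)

Atom tally by fragment:
  naphthalene ring system core → C:10 H:8
  (− 2 ring H displaced by substituents)
  + Cl → Cl:1
  + C(CH3)3 → C:4 H:9
Element totals:
  C: 14
  H: 15
  Cl: 1
Molecular formula: C14H15Cl.
  M = 14(12.0) + 15(1.007825) + 34.968853
    = 168.000000 + 15.117375 + 34.968853 = 218.086228

218.0862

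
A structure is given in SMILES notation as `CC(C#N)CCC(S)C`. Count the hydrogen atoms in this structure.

Atom tally by fragment:
  CH3 → C:1 H:3
  CH(CN) → C:2 H:1 N:1
  CH2 → C:1 H:2
  CH2 → C:1 H:2
  CH(SH) → C:1 H:2 S:1
  CH3 → C:1 H:3
Element totals:
  C: 7
  H: 13
  N: 1
  S: 1

13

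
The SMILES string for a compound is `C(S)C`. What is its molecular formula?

C2H6S

Atom tally by fragment:
  HSCH2 → C:1 H:3 S:1
  CH3 → C:1 H:3
Element totals:
  C: 2
  H: 6
  S: 1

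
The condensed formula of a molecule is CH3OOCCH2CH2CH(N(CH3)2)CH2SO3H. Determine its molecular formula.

Atom tally by fragment:
  CH3OOCCH2 → C:3 H:5 O:2
  CH2 → C:1 H:2
  CH(N(CH3)2) → C:3 H:7 N:1
  CH2SO3H → C:1 H:3 S:1 O:3
Element totals:
  C: 8
  H: 17
  N: 1
  O: 5
  S: 1

C8H17NO5S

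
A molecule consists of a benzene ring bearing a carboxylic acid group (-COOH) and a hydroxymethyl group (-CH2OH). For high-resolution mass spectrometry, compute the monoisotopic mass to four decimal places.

152.0473

Atom tally by fragment:
  benzene ring core → C:6 H:6
  (− 2 ring H displaced by substituents)
  + COOH → C:1 H:1 O:2
  + CH2OH → C:1 H:3 O:1
Element totals:
  C: 8
  H: 8
  O: 3
Molecular formula: C8H8O3.
  M = 8(12.0) + 8(1.007825) + 3(15.994915)
    = 96.000000 + 8.062600 + 47.984745 = 152.047345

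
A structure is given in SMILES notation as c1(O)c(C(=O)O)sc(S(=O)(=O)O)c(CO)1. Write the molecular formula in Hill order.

Atom tally by fragment:
  thiophene ring core → C:4 H:4 S:1
  (− 4 ring H displaced by substituents)
  + OH → O:1 H:1
  + COOH → C:1 H:1 O:2
  + SO3H → S:1 O:3 H:1
  + CH2OH → C:1 H:3 O:1
Element totals:
  C: 6
  H: 6
  O: 7
  S: 2

C6H6O7S2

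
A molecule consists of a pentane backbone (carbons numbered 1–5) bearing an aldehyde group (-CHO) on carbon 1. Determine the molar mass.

100.16 g/mol

Atom tally by fragment:
  OHCCH2 → C:2 H:3 O:1
  CH2 → C:1 H:2
  CH2 → C:1 H:2
  CH2 → C:1 H:2
  CH3 → C:1 H:3
Element totals:
  C: 6
  H: 12
  O: 1
Molecular formula: C6H12O.
  M = 6(12.011) + 12(1.008) + 15.999
    = 72.066 + 12.096 + 15.999 = 100.161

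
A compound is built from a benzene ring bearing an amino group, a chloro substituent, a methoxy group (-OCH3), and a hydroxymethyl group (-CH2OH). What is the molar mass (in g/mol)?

187.62 g/mol

Atom tally by fragment:
  benzene ring core → C:6 H:6
  (− 4 ring H displaced by substituents)
  + NH2 → N:1 H:2
  + Cl → Cl:1
  + OCH3 → C:1 H:3 O:1
  + CH2OH → C:1 H:3 O:1
Element totals:
  C: 8
  H: 10
  Cl: 1
  N: 1
  O: 2
Molecular formula: C8H10ClNO2.
  M = 8(12.011) + 10(1.008) + 35.45 + 14.007 + 2(15.999)
    = 96.088 + 10.080 + 35.450 + 14.007 + 31.998 = 187.623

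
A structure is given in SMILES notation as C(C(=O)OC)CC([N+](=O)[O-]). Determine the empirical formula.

Atom tally by fragment:
  CH3OOCCH2 → C:3 H:5 O:2
  CH2 → C:1 H:2
  CH2NO2 → C:1 H:2 N:1 O:2
Element totals:
  C: 5
  H: 9
  N: 1
  O: 4
Molecular formula: C5H9NO4.
gcd of subscripts (5, 9, 1, 4) = 1, so the empirical formula equals the molecular formula.

C5H9NO4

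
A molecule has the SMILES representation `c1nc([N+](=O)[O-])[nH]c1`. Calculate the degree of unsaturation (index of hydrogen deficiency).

Atom tally by fragment:
  imidazole ring core → C:3 H:4 N:2
  (− 1 ring H displaced by substituents)
  + NO2 → N:1 O:2
Element totals:
  C: 3
  H: 3
  N: 3
  O: 2
Molecular formula: C3H3N3O2.
DoU = (2C + 2 + N − H − X) / 2 = (2·3 + 2 + 3 − 3 − 0) / 2 = 4.

4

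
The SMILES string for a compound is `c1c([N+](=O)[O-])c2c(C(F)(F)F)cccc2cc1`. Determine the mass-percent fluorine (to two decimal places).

Atom tally by fragment:
  naphthalene ring system core → C:10 H:8
  (− 2 ring H displaced by substituents)
  + NO2 → N:1 O:2
  + CF3 → C:1 F:3
Element totals:
  C: 11
  H: 6
  F: 3
  N: 1
  O: 2
Molecular formula: C11H6F3NO2.
Molar mass = 241.168 g/mol.
Mass from F: 3 × 18.998 = 56.994 g/mol.
%F = 56.994 / 241.168 × 100 = 23.63%.

23.63%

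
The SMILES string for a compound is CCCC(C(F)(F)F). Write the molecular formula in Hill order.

C5H9F3

Atom tally by fragment:
  CH3 → C:1 H:3
  CH2 → C:1 H:2
  CH2 → C:1 H:2
  CH2CF3 → C:2 H:2 F:3
Element totals:
  C: 5
  H: 9
  F: 3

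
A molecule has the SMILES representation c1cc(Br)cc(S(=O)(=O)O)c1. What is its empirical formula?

C6H5BrO3S

Atom tally by fragment:
  benzene ring core → C:6 H:6
  (− 2 ring H displaced by substituents)
  + Br → Br:1
  + SO3H → S:1 O:3 H:1
Element totals:
  C: 6
  H: 5
  Br: 1
  O: 3
  S: 1
Molecular formula: C6H5BrO3S.
gcd of subscripts (1, 6, 5, 3, 1) = 1, so the empirical formula equals the molecular formula.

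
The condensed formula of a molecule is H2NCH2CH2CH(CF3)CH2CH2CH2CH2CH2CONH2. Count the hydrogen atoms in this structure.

19

Atom tally by fragment:
  H2NCH2 → C:1 H:4 N:1
  CH2 → C:1 H:2
  CH(CF3) → C:2 H:1 F:3
  CH2 → C:1 H:2
  CH2 → C:1 H:2
  CH2 → C:1 H:2
  CH2 → C:1 H:2
  CH2CONH2 → C:2 H:4 O:1 N:1
Element totals:
  C: 10
  H: 19
  F: 3
  N: 2
  O: 1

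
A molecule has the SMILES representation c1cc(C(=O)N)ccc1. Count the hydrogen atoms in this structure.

Atom tally by fragment:
  benzene ring core → C:6 H:6
  (− 1 ring H displaced by substituents)
  + CONH2 → C:1 H:2 O:1 N:1
Element totals:
  C: 7
  H: 7
  N: 1
  O: 1

7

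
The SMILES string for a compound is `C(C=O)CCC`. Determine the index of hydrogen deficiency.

1

Atom tally by fragment:
  OHCCH2 → C:2 H:3 O:1
  CH2 → C:1 H:2
  CH2 → C:1 H:2
  CH3 → C:1 H:3
Element totals:
  C: 5
  H: 10
  O: 1
Molecular formula: C5H10O.
DoU = (2C + 2 + N − H − X) / 2 = (2·5 + 2 + 0 − 10 − 0) / 2 = 1.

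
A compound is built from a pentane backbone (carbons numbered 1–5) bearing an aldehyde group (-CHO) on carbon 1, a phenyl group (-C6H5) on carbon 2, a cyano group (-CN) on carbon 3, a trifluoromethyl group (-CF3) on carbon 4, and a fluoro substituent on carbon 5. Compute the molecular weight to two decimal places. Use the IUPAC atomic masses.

287.26 g/mol

Atom tally by fragment:
  OHCCH2 → C:2 H:3 O:1
  CH(C6H5) → C:7 H:6
  CH(CN) → C:2 H:1 N:1
  CH(CF3) → C:2 H:1 F:3
  CH2F → C:1 H:2 F:1
Element totals:
  C: 14
  H: 13
  F: 4
  N: 1
  O: 1
Molecular formula: C14H13F4NO.
  M = 14(12.011) + 13(1.008) + 4(18.998) + 14.007 + 15.999
    = 168.154 + 13.104 + 75.992 + 14.007 + 15.999 = 287.256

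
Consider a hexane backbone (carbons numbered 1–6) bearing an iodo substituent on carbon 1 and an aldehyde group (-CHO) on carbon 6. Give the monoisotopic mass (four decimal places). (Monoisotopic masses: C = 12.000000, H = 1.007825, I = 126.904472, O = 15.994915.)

Atom tally by fragment:
  ICH2 → C:1 H:2 I:1
  CH2 → C:1 H:2
  CH2 → C:1 H:2
  CH2 → C:1 H:2
  CH2 → C:1 H:2
  CH2CHO → C:2 H:3 O:1
Element totals:
  C: 7
  H: 13
  I: 1
  O: 1
Molecular formula: C7H13IO.
  M = 7(12.0) + 13(1.007825) + 126.904472 + 15.994915
    = 84.000000 + 13.101725 + 126.904472 + 15.994915 = 240.001112

240.0011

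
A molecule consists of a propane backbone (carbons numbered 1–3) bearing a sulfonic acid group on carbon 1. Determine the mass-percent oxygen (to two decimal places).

38.66%

Atom tally by fragment:
  HO3SCH2 → C:1 H:3 S:1 O:3
  CH2 → C:1 H:2
  CH3 → C:1 H:3
Element totals:
  C: 3
  H: 8
  O: 3
  S: 1
Molecular formula: C3H8O3S.
Molar mass = 124.154 g/mol.
Mass from O: 3 × 15.999 = 47.997 g/mol.
%O = 47.997 / 124.154 × 100 = 38.66%.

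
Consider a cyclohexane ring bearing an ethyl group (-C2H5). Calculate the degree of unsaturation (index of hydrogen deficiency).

1

Atom tally by fragment:
  cyclohexane ring core → C:6 H:12
  (− 1 ring H displaced by substituents)
  + C2H5 → C:2 H:5
Element totals:
  C: 8
  H: 16
Molecular formula: C8H16.
DoU = (2C + 2 + N − H − X) / 2 = (2·8 + 2 + 0 − 16 − 0) / 2 = 1.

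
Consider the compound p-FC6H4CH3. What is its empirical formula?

C7H7F

Element totals:
  C: 7
  H: 7
  F: 1
Molecular formula: C7H7F.
gcd of subscripts (7, 1, 7) = 1, so the empirical formula equals the molecular formula.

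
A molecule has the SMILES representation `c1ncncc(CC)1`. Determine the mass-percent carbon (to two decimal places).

66.64%

Atom tally by fragment:
  pyrimidine ring core → C:4 H:4 N:2
  (− 1 ring H displaced by substituents)
  + C2H5 → C:2 H:5
Element totals:
  C: 6
  H: 8
  N: 2
Molecular formula: C6H8N2.
Molar mass = 108.144 g/mol.
Mass from C: 6 × 12.011 = 72.066 g/mol.
%C = 72.066 / 108.144 × 100 = 66.64%.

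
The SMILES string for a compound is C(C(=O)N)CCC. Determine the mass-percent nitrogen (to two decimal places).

13.85%

Atom tally by fragment:
  H2NOCCH2 → C:2 H:4 O:1 N:1
  CH2 → C:1 H:2
  CH2 → C:1 H:2
  CH3 → C:1 H:3
Element totals:
  C: 5
  H: 11
  N: 1
  O: 1
Molecular formula: C5H11NO.
Molar mass = 101.149 g/mol.
Mass from N: 1 × 14.007 = 14.007 g/mol.
%N = 14.007 / 101.149 × 100 = 13.85%.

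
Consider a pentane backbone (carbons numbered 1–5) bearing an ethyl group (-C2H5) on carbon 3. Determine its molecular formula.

C7H16

Atom tally by fragment:
  CH3 → C:1 H:3
  CH2 → C:1 H:2
  CH(C2H5) → C:3 H:6
  CH2 → C:1 H:2
  CH3 → C:1 H:3
Element totals:
  C: 7
  H: 16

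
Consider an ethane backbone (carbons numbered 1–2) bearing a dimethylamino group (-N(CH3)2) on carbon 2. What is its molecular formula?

Atom tally by fragment:
  CH3 → C:1 H:3
  CH2N(CH3)2 → C:3 H:8 N:1
Element totals:
  C: 4
  H: 11
  N: 1

C4H11N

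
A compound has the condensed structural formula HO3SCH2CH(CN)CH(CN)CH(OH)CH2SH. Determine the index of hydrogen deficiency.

Atom tally by fragment:
  HO3SCH2 → C:1 H:3 S:1 O:3
  CH(CN) → C:2 H:1 N:1
  CH(CN) → C:2 H:1 N:1
  CH(OH) → C:1 H:2 O:1
  CH2SH → C:1 H:3 S:1
Element totals:
  C: 7
  H: 10
  N: 2
  O: 4
  S: 2
Molecular formula: C7H10N2O4S2.
DoU = (2C + 2 + N − H − X) / 2 = (2·7 + 2 + 2 − 10 − 0) / 2 = 4.

4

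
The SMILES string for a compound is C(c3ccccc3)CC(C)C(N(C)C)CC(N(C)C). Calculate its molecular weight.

Atom tally by fragment:
  C6H5CH2 → C:7 H:7
  CH2 → C:1 H:2
  CH(CH3) → C:2 H:4
  CH(N(CH3)2) → C:3 H:7 N:1
  CH2 → C:1 H:2
  CH2N(CH3)2 → C:3 H:8 N:1
Element totals:
  C: 17
  H: 30
  N: 2
Molecular formula: C17H30N2.
  M = 17(12.011) + 30(1.008) + 2(14.007)
    = 204.187 + 30.240 + 28.014 = 262.441

262.44 g/mol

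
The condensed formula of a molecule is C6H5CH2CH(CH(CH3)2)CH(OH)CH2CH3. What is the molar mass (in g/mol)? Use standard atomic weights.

Element totals:
  C: 14
  H: 22
  O: 1
Molecular formula: C14H22O.
  M = 14(12.011) + 22(1.008) + 15.999
    = 168.154 + 22.176 + 15.999 = 206.329

206.33 g/mol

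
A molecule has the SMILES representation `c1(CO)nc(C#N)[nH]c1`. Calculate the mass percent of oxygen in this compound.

Atom tally by fragment:
  imidazole ring core → C:3 H:4 N:2
  (− 2 ring H displaced by substituents)
  + CH2OH → C:1 H:3 O:1
  + CN → C:1 N:1
Element totals:
  C: 5
  H: 5
  N: 3
  O: 1
Molecular formula: C5H5N3O.
Molar mass = 123.115 g/mol.
Mass from O: 1 × 15.999 = 15.999 g/mol.
%O = 15.999 / 123.115 × 100 = 13.00%.

13.00%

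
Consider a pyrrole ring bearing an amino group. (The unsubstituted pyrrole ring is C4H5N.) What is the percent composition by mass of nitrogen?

34.12%

Atom tally by fragment:
  pyrrole ring core → C:4 H:5 N:1
  (− 1 ring H displaced by substituents)
  + NH2 → N:1 H:2
Element totals:
  C: 4
  H: 6
  N: 2
Molecular formula: C4H6N2.
Molar mass = 82.106 g/mol.
Mass from N: 2 × 14.007 = 28.014 g/mol.
%N = 28.014 / 82.106 × 100 = 34.12%.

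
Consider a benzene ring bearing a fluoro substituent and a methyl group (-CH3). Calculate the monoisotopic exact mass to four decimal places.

110.0532

Atom tally by fragment:
  benzene ring core → C:6 H:6
  (− 2 ring H displaced by substituents)
  + F → F:1
  + CH3 → C:1 H:3
Element totals:
  C: 7
  H: 7
  F: 1
Molecular formula: C7H7F.
  M = 7(12.0) + 7(1.007825) + 18.998403
    = 84.000000 + 7.054775 + 18.998403 = 110.053178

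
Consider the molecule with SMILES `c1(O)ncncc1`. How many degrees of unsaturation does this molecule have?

4

Atom tally by fragment:
  pyrimidine ring core → C:4 H:4 N:2
  (− 1 ring H displaced by substituents)
  + OH → O:1 H:1
Element totals:
  C: 4
  H: 4
  N: 2
  O: 1
Molecular formula: C4H4N2O.
DoU = (2C + 2 + N − H − X) / 2 = (2·4 + 2 + 2 − 4 − 0) / 2 = 4.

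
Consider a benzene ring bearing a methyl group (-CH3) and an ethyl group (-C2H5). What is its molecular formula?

C9H12

Atom tally by fragment:
  benzene ring core → C:6 H:6
  (− 2 ring H displaced by substituents)
  + CH3 → C:1 H:3
  + C2H5 → C:2 H:5
Element totals:
  C: 9
  H: 12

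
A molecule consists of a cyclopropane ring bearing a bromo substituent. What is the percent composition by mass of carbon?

29.79%

Atom tally by fragment:
  cyclopropane ring core → C:3 H:6
  (− 1 ring H displaced by substituents)
  + Br → Br:1
Element totals:
  C: 3
  H: 5
  Br: 1
Molecular formula: C3H5Br.
Molar mass = 120.977 g/mol.
Mass from C: 3 × 12.011 = 36.033 g/mol.
%C = 36.033 / 120.977 × 100 = 29.79%.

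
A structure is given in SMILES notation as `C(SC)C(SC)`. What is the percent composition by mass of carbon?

Atom tally by fragment:
  CH3SCH2 → C:2 H:5 S:1
  CH2SCH3 → C:2 H:5 S:1
Element totals:
  C: 4
  H: 10
  S: 2
Molecular formula: C4H10S2.
Molar mass = 122.244 g/mol.
Mass from C: 4 × 12.011 = 48.044 g/mol.
%C = 48.044 / 122.244 × 100 = 39.30%.

39.30%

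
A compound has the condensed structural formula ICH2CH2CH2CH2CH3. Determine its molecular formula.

C5H11I

Atom tally by fragment:
  ICH2 → C:1 H:2 I:1
  CH2 → C:1 H:2
  CH2 → C:1 H:2
  CH2 → C:1 H:2
  CH3 → C:1 H:3
Element totals:
  C: 5
  H: 11
  I: 1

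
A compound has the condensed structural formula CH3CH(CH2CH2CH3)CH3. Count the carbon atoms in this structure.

6

Atom tally by fragment:
  CH3 → C:1 H:3
  CH(CH2CH2CH3) → C:4 H:8
  CH3 → C:1 H:3
Element totals:
  C: 6
  H: 14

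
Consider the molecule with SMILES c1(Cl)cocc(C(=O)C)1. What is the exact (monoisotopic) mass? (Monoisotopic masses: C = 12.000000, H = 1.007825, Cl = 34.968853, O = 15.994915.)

Atom tally by fragment:
  furan ring core → C:4 H:4 O:1
  (− 2 ring H displaced by substituents)
  + Cl → Cl:1
  + COCH3 → C:2 H:3 O:1
Element totals:
  C: 6
  H: 5
  Cl: 1
  O: 2
Molecular formula: C6H5ClO2.
  M = 6(12.0) + 5(1.007825) + 34.968853 + 2(15.994915)
    = 72.000000 + 5.039125 + 34.968853 + 31.989830 = 143.997808

143.9978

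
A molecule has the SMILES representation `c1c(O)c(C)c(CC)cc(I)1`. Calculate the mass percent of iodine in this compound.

48.42%

Atom tally by fragment:
  benzene ring core → C:6 H:6
  (− 4 ring H displaced by substituents)
  + OH → O:1 H:1
  + CH3 → C:1 H:3
  + C2H5 → C:2 H:5
  + I → I:1
Element totals:
  C: 9
  H: 11
  I: 1
  O: 1
Molecular formula: C9H11IO.
Molar mass = 262.090 g/mol.
Mass from I: 1 × 126.904 = 126.904 g/mol.
%I = 126.904 / 262.090 × 100 = 48.42%.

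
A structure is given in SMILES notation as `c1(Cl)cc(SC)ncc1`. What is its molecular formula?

C6H6ClNS

Atom tally by fragment:
  pyridine ring core → C:5 H:5 N:1
  (− 2 ring H displaced by substituents)
  + Cl → Cl:1
  + SCH3 → C:1 H:3 S:1
Element totals:
  C: 6
  H: 6
  Cl: 1
  N: 1
  S: 1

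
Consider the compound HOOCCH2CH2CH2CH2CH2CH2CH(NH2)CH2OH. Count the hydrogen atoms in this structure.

19

Atom tally by fragment:
  HOOCCH2 → C:2 H:3 O:2
  CH2 → C:1 H:2
  CH2 → C:1 H:2
  CH2 → C:1 H:2
  CH2 → C:1 H:2
  CH2 → C:1 H:2
  CH(NH2) → C:1 H:3 N:1
  CH2OH → C:1 H:3 O:1
Element totals:
  C: 9
  H: 19
  N: 1
  O: 3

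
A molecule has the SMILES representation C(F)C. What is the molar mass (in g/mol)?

48.06 g/mol

Atom tally by fragment:
  FCH2 → C:1 H:2 F:1
  CH3 → C:1 H:3
Element totals:
  C: 2
  H: 5
  F: 1
Molecular formula: C2H5F.
  M = 2(12.011) + 5(1.008) + 18.998
    = 24.022 + 5.040 + 18.998 = 48.060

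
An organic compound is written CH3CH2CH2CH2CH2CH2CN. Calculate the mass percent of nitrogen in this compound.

Atom tally by fragment:
  CH3 → C:1 H:3
  CH2 → C:1 H:2
  CH2 → C:1 H:2
  CH2 → C:1 H:2
  CH2 → C:1 H:2
  CH2CN → C:2 H:2 N:1
Element totals:
  C: 7
  H: 13
  N: 1
Molecular formula: C7H13N.
Molar mass = 111.188 g/mol.
Mass from N: 1 × 14.007 = 14.007 g/mol.
%N = 14.007 / 111.188 × 100 = 12.60%.

12.60%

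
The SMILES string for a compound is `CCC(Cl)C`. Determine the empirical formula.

C4H9Cl

Atom tally by fragment:
  CH3 → C:1 H:3
  CH2 → C:1 H:2
  CH(Cl) → C:1 H:1 Cl:1
  CH3 → C:1 H:3
Element totals:
  C: 4
  H: 9
  Cl: 1
Molecular formula: C4H9Cl.
gcd of subscripts (4, 1, 9) = 1, so the empirical formula equals the molecular formula.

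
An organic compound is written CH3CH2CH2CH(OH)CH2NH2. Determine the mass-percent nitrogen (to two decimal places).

13.58%

Atom tally by fragment:
  CH3 → C:1 H:3
  CH2 → C:1 H:2
  CH2 → C:1 H:2
  CH(OH) → C:1 H:2 O:1
  CH2NH2 → C:1 H:4 N:1
Element totals:
  C: 5
  H: 13
  N: 1
  O: 1
Molecular formula: C5H13NO.
Molar mass = 103.165 g/mol.
Mass from N: 1 × 14.007 = 14.007 g/mol.
%N = 14.007 / 103.165 × 100 = 13.58%.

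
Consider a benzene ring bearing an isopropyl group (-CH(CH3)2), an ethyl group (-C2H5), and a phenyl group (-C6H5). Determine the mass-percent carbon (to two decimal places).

Atom tally by fragment:
  benzene ring core → C:6 H:6
  (− 3 ring H displaced by substituents)
  + CH(CH3)2 → C:3 H:7
  + C2H5 → C:2 H:5
  + C6H5 → C:6 H:5
Element totals:
  C: 17
  H: 20
Molecular formula: C17H20.
Molar mass = 224.347 g/mol.
Mass from C: 17 × 12.011 = 204.187 g/mol.
%C = 204.187 / 224.347 × 100 = 91.01%.

91.01%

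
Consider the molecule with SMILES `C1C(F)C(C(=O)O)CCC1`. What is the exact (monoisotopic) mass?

Atom tally by fragment:
  cyclohexane ring core → C:6 H:12
  (− 2 ring H displaced by substituents)
  + F → F:1
  + COOH → C:1 H:1 O:2
Element totals:
  C: 7
  H: 11
  F: 1
  O: 2
Molecular formula: C7H11FO2.
  M = 7(12.0) + 11(1.007825) + 18.998403 + 2(15.994915)
    = 84.000000 + 11.086075 + 18.998403 + 31.989830 = 146.074308

146.0743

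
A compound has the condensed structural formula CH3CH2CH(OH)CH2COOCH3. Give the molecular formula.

C6H12O3

Atom tally by fragment:
  CH3 → C:1 H:3
  CH2 → C:1 H:2
  CH(OH) → C:1 H:2 O:1
  CH2COOCH3 → C:3 H:5 O:2
Element totals:
  C: 6
  H: 12
  O: 3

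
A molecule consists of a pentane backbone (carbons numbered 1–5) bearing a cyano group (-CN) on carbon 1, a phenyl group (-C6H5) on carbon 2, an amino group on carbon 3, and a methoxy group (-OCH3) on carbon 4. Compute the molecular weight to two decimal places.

218.30 g/mol

Atom tally by fragment:
  NCCH2 → C:2 H:2 N:1
  CH(C6H5) → C:7 H:6
  CH(NH2) → C:1 H:3 N:1
  CH(OCH3) → C:2 H:4 O:1
  CH3 → C:1 H:3
Element totals:
  C: 13
  H: 18
  N: 2
  O: 1
Molecular formula: C13H18N2O.
  M = 13(12.011) + 18(1.008) + 2(14.007) + 15.999
    = 156.143 + 18.144 + 28.014 + 15.999 = 218.300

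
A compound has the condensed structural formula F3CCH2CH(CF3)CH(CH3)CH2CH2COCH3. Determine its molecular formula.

Atom tally by fragment:
  F3CCH2 → C:2 H:2 F:3
  CH(CF3) → C:2 H:1 F:3
  CH(CH3) → C:2 H:4
  CH2 → C:1 H:2
  CH2COCH3 → C:3 H:5 O:1
Element totals:
  C: 10
  H: 14
  F: 6
  O: 1

C10H14F6O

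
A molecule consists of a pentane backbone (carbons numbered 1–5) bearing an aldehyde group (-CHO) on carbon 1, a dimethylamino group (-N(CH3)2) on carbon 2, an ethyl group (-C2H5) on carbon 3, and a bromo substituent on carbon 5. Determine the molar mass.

Atom tally by fragment:
  OHCCH2 → C:2 H:3 O:1
  CH(N(CH3)2) → C:3 H:7 N:1
  CH(C2H5) → C:3 H:6
  CH2 → C:1 H:2
  CH2Br → C:1 H:2 Br:1
Element totals:
  C: 10
  H: 20
  Br: 1
  N: 1
  O: 1
Molecular formula: C10H20BrNO.
  M = 10(12.011) + 20(1.008) + 79.904 + 14.007 + 15.999
    = 120.110 + 20.160 + 79.904 + 14.007 + 15.999 = 250.180

250.18 g/mol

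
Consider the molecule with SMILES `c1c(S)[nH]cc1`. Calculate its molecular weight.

99.15 g/mol

Atom tally by fragment:
  pyrrole ring core → C:4 H:5 N:1
  (− 1 ring H displaced by substituents)
  + SH → S:1 H:1
Element totals:
  C: 4
  H: 5
  N: 1
  S: 1
Molecular formula: C4H5NS.
  M = 4(12.011) + 5(1.008) + 14.007 + 32.06
    = 48.044 + 5.040 + 14.007 + 32.060 = 99.151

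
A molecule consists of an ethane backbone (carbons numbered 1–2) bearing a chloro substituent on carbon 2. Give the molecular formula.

C2H5Cl

Atom tally by fragment:
  CH3 → C:1 H:3
  CH2Cl → C:1 H:2 Cl:1
Element totals:
  C: 2
  H: 5
  Cl: 1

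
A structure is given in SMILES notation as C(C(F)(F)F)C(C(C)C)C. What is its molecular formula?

Atom tally by fragment:
  F3CCH2 → C:2 H:2 F:3
  CH(CH(CH3)2) → C:4 H:8
  CH3 → C:1 H:3
Element totals:
  C: 7
  H: 13
  F: 3

C7H13F3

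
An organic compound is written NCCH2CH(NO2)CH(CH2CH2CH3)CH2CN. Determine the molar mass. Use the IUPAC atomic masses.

Atom tally by fragment:
  NCCH2 → C:2 H:2 N:1
  CH(NO2) → C:1 H:1 N:1 O:2
  CH(CH2CH2CH3) → C:4 H:8
  CH2CN → C:2 H:2 N:1
Element totals:
  C: 9
  H: 13
  N: 3
  O: 2
Molecular formula: C9H13N3O2.
  M = 9(12.011) + 13(1.008) + 3(14.007) + 2(15.999)
    = 108.099 + 13.104 + 42.021 + 31.998 = 195.222

195.22 g/mol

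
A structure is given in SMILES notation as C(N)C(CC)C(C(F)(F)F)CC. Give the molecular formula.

Atom tally by fragment:
  H2NCH2 → C:1 H:4 N:1
  CH(C2H5) → C:3 H:6
  CH(CF3) → C:2 H:1 F:3
  CH2 → C:1 H:2
  CH3 → C:1 H:3
Element totals:
  C: 8
  H: 16
  F: 3
  N: 1

C8H16F3N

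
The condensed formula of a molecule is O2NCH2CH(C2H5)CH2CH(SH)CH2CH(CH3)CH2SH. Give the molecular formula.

Atom tally by fragment:
  O2NCH2 → C:1 H:2 N:1 O:2
  CH(C2H5) → C:3 H:6
  CH2 → C:1 H:2
  CH(SH) → C:1 H:2 S:1
  CH2 → C:1 H:2
  CH(CH3) → C:2 H:4
  CH2SH → C:1 H:3 S:1
Element totals:
  C: 10
  H: 21
  N: 1
  O: 2
  S: 2

C10H21NO2S2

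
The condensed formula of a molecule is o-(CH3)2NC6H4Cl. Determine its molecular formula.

C8H10ClN

Element totals:
  C: 8
  H: 10
  Cl: 1
  N: 1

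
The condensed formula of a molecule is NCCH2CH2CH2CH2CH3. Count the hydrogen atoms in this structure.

Atom tally by fragment:
  NCCH2 → C:2 H:2 N:1
  CH2 → C:1 H:2
  CH2 → C:1 H:2
  CH2 → C:1 H:2
  CH3 → C:1 H:3
Element totals:
  C: 6
  H: 11
  N: 1

11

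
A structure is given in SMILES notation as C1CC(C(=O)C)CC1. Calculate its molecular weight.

Atom tally by fragment:
  cyclopentane ring core → C:5 H:10
  (− 1 ring H displaced by substituents)
  + COCH3 → C:2 H:3 O:1
Element totals:
  C: 7
  H: 12
  O: 1
Molecular formula: C7H12O.
  M = 7(12.011) + 12(1.008) + 15.999
    = 84.077 + 12.096 + 15.999 = 112.172

112.17 g/mol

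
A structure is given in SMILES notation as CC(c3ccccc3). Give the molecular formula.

Atom tally by fragment:
  CH3 → C:1 H:3
  CH2C6H5 → C:7 H:7
Element totals:
  C: 8
  H: 10

C8H10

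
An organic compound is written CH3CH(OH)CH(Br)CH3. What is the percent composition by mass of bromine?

Atom tally by fragment:
  CH3 → C:1 H:3
  CH(OH) → C:1 H:2 O:1
  CH(Br) → C:1 H:1 Br:1
  CH3 → C:1 H:3
Element totals:
  C: 4
  H: 9
  Br: 1
  O: 1
Molecular formula: C4H9BrO.
Molar mass = 153.019 g/mol.
Mass from Br: 1 × 79.904 = 79.904 g/mol.
%Br = 79.904 / 153.019 × 100 = 52.22%.

52.22%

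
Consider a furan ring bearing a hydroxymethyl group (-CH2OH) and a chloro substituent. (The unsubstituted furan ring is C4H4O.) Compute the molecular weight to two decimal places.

132.54 g/mol

Atom tally by fragment:
  furan ring core → C:4 H:4 O:1
  (− 2 ring H displaced by substituents)
  + CH2OH → C:1 H:3 O:1
  + Cl → Cl:1
Element totals:
  C: 5
  H: 5
  Cl: 1
  O: 2
Molecular formula: C5H5ClO2.
  M = 5(12.011) + 5(1.008) + 35.45 + 2(15.999)
    = 60.055 + 5.040 + 35.450 + 31.998 = 132.543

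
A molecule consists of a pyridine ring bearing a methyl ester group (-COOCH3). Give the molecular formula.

C7H7NO2

Atom tally by fragment:
  pyridine ring core → C:5 H:5 N:1
  (− 1 ring H displaced by substituents)
  + COOCH3 → C:2 H:3 O:2
Element totals:
  C: 7
  H: 7
  N: 1
  O: 2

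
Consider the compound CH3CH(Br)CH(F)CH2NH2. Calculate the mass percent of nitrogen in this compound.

8.24%

Atom tally by fragment:
  CH3 → C:1 H:3
  CH(Br) → C:1 H:1 Br:1
  CH(F) → C:1 H:1 F:1
  CH2NH2 → C:1 H:4 N:1
Element totals:
  C: 4
  H: 9
  Br: 1
  F: 1
  N: 1
Molecular formula: C4H9BrFN.
Molar mass = 170.025 g/mol.
Mass from N: 1 × 14.007 = 14.007 g/mol.
%N = 14.007 / 170.025 × 100 = 8.24%.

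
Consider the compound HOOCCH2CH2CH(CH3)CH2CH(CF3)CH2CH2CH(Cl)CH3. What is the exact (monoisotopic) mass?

288.1104

Atom tally by fragment:
  HOOCCH2 → C:2 H:3 O:2
  CH2 → C:1 H:2
  CH(CH3) → C:2 H:4
  CH2 → C:1 H:2
  CH(CF3) → C:2 H:1 F:3
  CH2 → C:1 H:2
  CH2 → C:1 H:2
  CH(Cl) → C:1 H:1 Cl:1
  CH3 → C:1 H:3
Element totals:
  C: 12
  H: 20
  Cl: 1
  F: 3
  O: 2
Molecular formula: C12H20ClF3O2.
  M = 12(12.0) + 20(1.007825) + 34.968853 + 3(18.998403) + 2(15.994915)
    = 144.000000 + 20.156500 + 34.968853 + 56.995209 + 31.989830 = 288.110392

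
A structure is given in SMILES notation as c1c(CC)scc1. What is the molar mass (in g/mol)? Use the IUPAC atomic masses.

Atom tally by fragment:
  thiophene ring core → C:4 H:4 S:1
  (− 1 ring H displaced by substituents)
  + C2H5 → C:2 H:5
Element totals:
  C: 6
  H: 8
  S: 1
Molecular formula: C6H8S.
  M = 6(12.011) + 8(1.008) + 32.06
    = 72.066 + 8.064 + 32.060 = 112.190

112.19 g/mol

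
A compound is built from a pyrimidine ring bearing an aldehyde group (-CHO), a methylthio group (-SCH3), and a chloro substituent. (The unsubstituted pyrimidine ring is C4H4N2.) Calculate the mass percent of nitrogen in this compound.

Atom tally by fragment:
  pyrimidine ring core → C:4 H:4 N:2
  (− 3 ring H displaced by substituents)
  + CHO → C:1 H:1 O:1
  + SCH3 → C:1 H:3 S:1
  + Cl → Cl:1
Element totals:
  C: 6
  H: 5
  Cl: 1
  N: 2
  O: 1
  S: 1
Molecular formula: C6H5ClN2OS.
Molar mass = 188.629 g/mol.
Mass from N: 2 × 14.007 = 28.014 g/mol.
%N = 28.014 / 188.629 × 100 = 14.85%.

14.85%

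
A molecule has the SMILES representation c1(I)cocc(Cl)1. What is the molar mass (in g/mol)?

Atom tally by fragment:
  furan ring core → C:4 H:4 O:1
  (− 2 ring H displaced by substituents)
  + I → I:1
  + Cl → Cl:1
Element totals:
  C: 4
  H: 2
  Cl: 1
  I: 1
  O: 1
Molecular formula: C4H2ClIO.
  M = 4(12.011) + 2(1.008) + 35.45 + 126.904 + 15.999
    = 48.044 + 2.016 + 35.450 + 126.904 + 15.999 = 228.413

228.41 g/mol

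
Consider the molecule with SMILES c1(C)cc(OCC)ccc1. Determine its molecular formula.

Atom tally by fragment:
  benzene ring core → C:6 H:6
  (− 2 ring H displaced by substituents)
  + CH3 → C:1 H:3
  + OC2H5 → C:2 H:5 O:1
Element totals:
  C: 9
  H: 12
  O: 1

C9H12O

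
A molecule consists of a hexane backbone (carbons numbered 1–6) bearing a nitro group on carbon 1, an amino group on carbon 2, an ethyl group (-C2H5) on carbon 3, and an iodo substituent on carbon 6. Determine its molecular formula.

Atom tally by fragment:
  O2NCH2 → C:1 H:2 N:1 O:2
  CH(NH2) → C:1 H:3 N:1
  CH(C2H5) → C:3 H:6
  CH2 → C:1 H:2
  CH2 → C:1 H:2
  CH2I → C:1 H:2 I:1
Element totals:
  C: 8
  H: 17
  I: 1
  N: 2
  O: 2

C8H17IN2O2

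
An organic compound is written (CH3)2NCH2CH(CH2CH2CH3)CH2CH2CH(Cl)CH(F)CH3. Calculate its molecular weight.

Atom tally by fragment:
  (CH3)2NCH2 → C:3 H:8 N:1
  CH(CH2CH2CH3) → C:4 H:8
  CH2 → C:1 H:2
  CH2 → C:1 H:2
  CH(Cl) → C:1 H:1 Cl:1
  CH(F) → C:1 H:1 F:1
  CH3 → C:1 H:3
Element totals:
  C: 12
  H: 25
  Cl: 1
  F: 1
  N: 1
Molecular formula: C12H25ClFN.
  M = 12(12.011) + 25(1.008) + 35.45 + 18.998 + 14.007
    = 144.132 + 25.200 + 35.450 + 18.998 + 14.007 = 237.787

237.79 g/mol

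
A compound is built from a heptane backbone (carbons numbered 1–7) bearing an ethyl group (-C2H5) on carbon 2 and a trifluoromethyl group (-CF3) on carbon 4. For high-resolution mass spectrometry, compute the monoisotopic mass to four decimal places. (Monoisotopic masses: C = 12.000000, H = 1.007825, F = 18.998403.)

Atom tally by fragment:
  CH3 → C:1 H:3
  CH(C2H5) → C:3 H:6
  CH2 → C:1 H:2
  CH(CF3) → C:2 H:1 F:3
  CH2 → C:1 H:2
  CH2 → C:1 H:2
  CH3 → C:1 H:3
Element totals:
  C: 10
  H: 19
  F: 3
Molecular formula: C10H19F3.
  M = 10(12.0) + 19(1.007825) + 3(18.998403)
    = 120.000000 + 19.148675 + 56.995209 = 196.143884

196.1439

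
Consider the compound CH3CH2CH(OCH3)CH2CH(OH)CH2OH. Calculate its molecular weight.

148.20 g/mol

Element totals:
  C: 7
  H: 16
  O: 3
Molecular formula: C7H16O3.
  M = 7(12.011) + 16(1.008) + 3(15.999)
    = 84.077 + 16.128 + 47.997 = 148.202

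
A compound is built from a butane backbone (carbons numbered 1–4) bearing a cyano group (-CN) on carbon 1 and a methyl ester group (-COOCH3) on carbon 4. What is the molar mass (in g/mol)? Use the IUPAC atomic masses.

Atom tally by fragment:
  NCCH2 → C:2 H:2 N:1
  CH2 → C:1 H:2
  CH2 → C:1 H:2
  CH2COOCH3 → C:3 H:5 O:2
Element totals:
  C: 7
  H: 11
  N: 1
  O: 2
Molecular formula: C7H11NO2.
  M = 7(12.011) + 11(1.008) + 14.007 + 2(15.999)
    = 84.077 + 11.088 + 14.007 + 31.998 = 141.170

141.17 g/mol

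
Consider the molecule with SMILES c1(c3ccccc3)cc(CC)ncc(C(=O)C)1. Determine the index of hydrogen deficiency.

9

Atom tally by fragment:
  pyridine ring core → C:5 H:5 N:1
  (− 3 ring H displaced by substituents)
  + C6H5 → C:6 H:5
  + C2H5 → C:2 H:5
  + COCH3 → C:2 H:3 O:1
Element totals:
  C: 15
  H: 15
  N: 1
  O: 1
Molecular formula: C15H15NO.
DoU = (2C + 2 + N − H − X) / 2 = (2·15 + 2 + 1 − 15 − 0) / 2 = 9.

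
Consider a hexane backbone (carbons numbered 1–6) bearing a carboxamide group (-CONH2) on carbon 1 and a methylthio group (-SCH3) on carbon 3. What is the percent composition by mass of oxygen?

Atom tally by fragment:
  H2NOCCH2 → C:2 H:4 O:1 N:1
  CH2 → C:1 H:2
  CH(SCH3) → C:2 H:4 S:1
  CH2 → C:1 H:2
  CH2 → C:1 H:2
  CH3 → C:1 H:3
Element totals:
  C: 8
  H: 17
  N: 1
  O: 1
  S: 1
Molecular formula: C8H17NOS.
Molar mass = 175.290 g/mol.
Mass from O: 1 × 15.999 = 15.999 g/mol.
%O = 15.999 / 175.290 × 100 = 9.13%.

9.13%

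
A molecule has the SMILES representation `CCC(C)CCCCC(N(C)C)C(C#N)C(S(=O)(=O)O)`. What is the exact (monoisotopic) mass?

Atom tally by fragment:
  CH3 → C:1 H:3
  CH2 → C:1 H:2
  CH(CH3) → C:2 H:4
  CH2 → C:1 H:2
  CH2 → C:1 H:2
  CH2 → C:1 H:2
  CH2 → C:1 H:2
  CH(N(CH3)2) → C:3 H:7 N:1
  CH(CN) → C:2 H:1 N:1
  CH2SO3H → C:1 H:3 S:1 O:3
Element totals:
  C: 14
  H: 28
  N: 2
  O: 3
  S: 1
Molecular formula: C14H28N2O3S.
  M = 14(12.0) + 28(1.007825) + 2(14.003074) + 3(15.994915) + 31.972071
    = 168.000000 + 28.219100 + 28.006148 + 47.984745 + 31.972071 = 304.182064

304.1821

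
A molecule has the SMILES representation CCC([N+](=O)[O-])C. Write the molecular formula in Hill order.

C4H9NO2

Atom tally by fragment:
  CH3 → C:1 H:3
  CH2 → C:1 H:2
  CH(NO2) → C:1 H:1 N:1 O:2
  CH3 → C:1 H:3
Element totals:
  C: 4
  H: 9
  N: 1
  O: 2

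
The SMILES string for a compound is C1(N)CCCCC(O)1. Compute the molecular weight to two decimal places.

115.18 g/mol

Atom tally by fragment:
  cyclohexane ring core → C:6 H:12
  (− 2 ring H displaced by substituents)
  + NH2 → N:1 H:2
  + OH → O:1 H:1
Element totals:
  C: 6
  H: 13
  N: 1
  O: 1
Molecular formula: C6H13NO.
  M = 6(12.011) + 13(1.008) + 14.007 + 15.999
    = 72.066 + 13.104 + 14.007 + 15.999 = 115.176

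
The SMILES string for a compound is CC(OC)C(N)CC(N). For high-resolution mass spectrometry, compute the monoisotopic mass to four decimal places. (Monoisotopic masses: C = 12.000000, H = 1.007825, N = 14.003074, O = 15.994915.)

Atom tally by fragment:
  CH3 → C:1 H:3
  CH(OCH3) → C:2 H:4 O:1
  CH(NH2) → C:1 H:3 N:1
  CH2 → C:1 H:2
  CH2NH2 → C:1 H:4 N:1
Element totals:
  C: 6
  H: 16
  N: 2
  O: 1
Molecular formula: C6H16N2O.
  M = 6(12.0) + 16(1.007825) + 2(14.003074) + 15.994915
    = 72.000000 + 16.125200 + 28.006148 + 15.994915 = 132.126263

132.1263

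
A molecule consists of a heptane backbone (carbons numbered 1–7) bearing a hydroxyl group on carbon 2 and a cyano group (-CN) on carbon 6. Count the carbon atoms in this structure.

8

Atom tally by fragment:
  CH3 → C:1 H:3
  CH(OH) → C:1 H:2 O:1
  CH2 → C:1 H:2
  CH2 → C:1 H:2
  CH2 → C:1 H:2
  CH(CN) → C:2 H:1 N:1
  CH3 → C:1 H:3
Element totals:
  C: 8
  H: 15
  N: 1
  O: 1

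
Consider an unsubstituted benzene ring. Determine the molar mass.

Atom tally by fragment:
  benzene ring core → C:6 H:6
Element totals:
  C: 6
  H: 6
Molecular formula: C6H6.
  M = 6(12.011) + 6(1.008)
    = 72.066 + 6.048 = 78.114

78.11 g/mol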